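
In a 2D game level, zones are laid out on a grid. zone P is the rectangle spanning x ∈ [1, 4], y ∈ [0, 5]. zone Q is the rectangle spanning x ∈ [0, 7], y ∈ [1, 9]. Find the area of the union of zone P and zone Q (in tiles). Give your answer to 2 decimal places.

By inclusion–exclusion:
Individual areas: |zone P| = 15, |zone Q| = 56.
|zone P∩zone Q|: x∈[1,4], y∈[1,5] → 3·4 = 12.
|zone P ∪ zone Q| = 71 − 12 = 59.00.

59.00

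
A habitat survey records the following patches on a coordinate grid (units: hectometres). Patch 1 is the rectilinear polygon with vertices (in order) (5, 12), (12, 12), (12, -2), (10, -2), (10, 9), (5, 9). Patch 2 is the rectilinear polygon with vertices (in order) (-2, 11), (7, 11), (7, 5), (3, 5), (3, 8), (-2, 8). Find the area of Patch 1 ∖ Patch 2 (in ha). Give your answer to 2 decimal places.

|Patch 1| = 43, |Patch 1∩Patch 2| = 4.
|Patch 1 ∖ Patch 2| = |Patch 1| − |Patch 1∩Patch 2| = 43 − 4 = 39.00.

39.00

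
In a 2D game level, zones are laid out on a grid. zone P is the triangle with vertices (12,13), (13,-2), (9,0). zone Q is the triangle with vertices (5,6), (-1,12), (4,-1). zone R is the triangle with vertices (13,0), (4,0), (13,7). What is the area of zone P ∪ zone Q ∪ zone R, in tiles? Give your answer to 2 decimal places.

By inclusion–exclusion:
Individual areas: |zone P| = 29, |zone Q| = 24, |zone R| = 31.5.
|zone P∩zone Q| = 0.
|zone P∩zone R| = 17.2175.
|zone Q∩zone R| = 0.0089.
|zone P∩zone Q∩zone R| = 0.
|zone P ∪ zone Q ∪ zone R| = 84.5 − 17.2264 + 0 = 67.27.

67.27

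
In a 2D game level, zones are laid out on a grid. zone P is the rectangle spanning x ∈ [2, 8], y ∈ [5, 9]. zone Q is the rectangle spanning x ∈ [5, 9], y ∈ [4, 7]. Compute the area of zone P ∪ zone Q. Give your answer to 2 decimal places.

By inclusion–exclusion:
Individual areas: |zone P| = 24, |zone Q| = 12.
|zone P∩zone Q|: x∈[5,8], y∈[5,7] → 3·2 = 6.
|zone P ∪ zone Q| = 36 − 6 = 30.00.

30.00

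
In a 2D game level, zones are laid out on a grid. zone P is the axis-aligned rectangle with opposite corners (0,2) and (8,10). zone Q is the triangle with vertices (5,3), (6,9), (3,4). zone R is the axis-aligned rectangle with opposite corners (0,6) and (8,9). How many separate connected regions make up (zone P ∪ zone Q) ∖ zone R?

(zone P ∪ zone Q) ∖ zone R splits into 2 disjoint pieces (area 32, area 8).

2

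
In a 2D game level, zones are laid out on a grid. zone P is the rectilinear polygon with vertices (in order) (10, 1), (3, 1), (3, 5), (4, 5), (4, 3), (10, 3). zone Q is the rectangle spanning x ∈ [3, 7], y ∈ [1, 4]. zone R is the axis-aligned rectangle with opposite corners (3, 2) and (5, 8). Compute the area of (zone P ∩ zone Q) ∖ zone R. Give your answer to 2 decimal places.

6.00

|zone P ∩ zone Q| = 9.
|(zone P ∩ zone Q) ∩ zone R| = 3.
|(zone P ∩ zone Q) ∖ zone R| = 9 − 3 = 6.00.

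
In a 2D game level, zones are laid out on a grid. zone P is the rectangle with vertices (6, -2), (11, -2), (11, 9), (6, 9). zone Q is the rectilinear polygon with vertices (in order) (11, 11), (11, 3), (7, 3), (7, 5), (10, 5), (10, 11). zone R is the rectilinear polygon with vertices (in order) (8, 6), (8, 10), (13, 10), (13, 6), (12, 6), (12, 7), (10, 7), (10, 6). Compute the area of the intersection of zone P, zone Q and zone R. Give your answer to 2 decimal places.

2.00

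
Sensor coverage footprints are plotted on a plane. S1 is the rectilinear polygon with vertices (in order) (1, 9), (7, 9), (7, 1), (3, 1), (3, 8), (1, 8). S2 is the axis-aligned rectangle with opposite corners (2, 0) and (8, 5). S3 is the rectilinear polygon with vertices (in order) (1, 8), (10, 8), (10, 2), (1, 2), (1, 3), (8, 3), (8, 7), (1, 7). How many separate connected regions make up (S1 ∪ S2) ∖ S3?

(S1 ∪ S2) ∖ S3 splits into 3 disjoint pieces (area 6, area 20, area 12).

3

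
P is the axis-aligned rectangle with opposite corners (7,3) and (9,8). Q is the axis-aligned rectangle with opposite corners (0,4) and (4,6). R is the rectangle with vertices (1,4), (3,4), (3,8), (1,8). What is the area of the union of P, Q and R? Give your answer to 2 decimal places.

By inclusion–exclusion:
Individual areas: |P| = 10, |Q| = 8, |R| = 8.
|P∩Q| = 0 (no overlap).
|P∩R| = 0 (no overlap).
|Q∩R|: x∈[1,3], y∈[4,6] → 2·2 = 4.
|P∩Q∩R| = 0.
|P ∪ Q ∪ R| = 26 − 4 + 0 = 22.00.

22.00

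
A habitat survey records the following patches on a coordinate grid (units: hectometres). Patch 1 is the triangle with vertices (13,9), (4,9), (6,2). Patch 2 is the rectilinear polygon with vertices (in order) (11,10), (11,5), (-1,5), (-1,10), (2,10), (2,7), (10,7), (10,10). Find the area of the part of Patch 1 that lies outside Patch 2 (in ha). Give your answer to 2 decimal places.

19.21

|Patch 1| = 31.5, |Patch 1∩Patch 2| = 12.2857.
|Patch 1 ∖ Patch 2| = |Patch 1| − |Patch 1∩Patch 2| = 31.5 − 12.2857 = 19.21.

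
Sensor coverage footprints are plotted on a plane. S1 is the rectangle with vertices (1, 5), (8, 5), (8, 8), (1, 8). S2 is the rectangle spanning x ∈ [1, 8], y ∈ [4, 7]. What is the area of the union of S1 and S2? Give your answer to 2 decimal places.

28.00

By inclusion–exclusion:
Individual areas: |S1| = 21, |S2| = 21.
|S1∩S2|: x∈[1,8], y∈[5,7] → 7·2 = 14.
|S1 ∪ S2| = 42 − 14 = 28.00.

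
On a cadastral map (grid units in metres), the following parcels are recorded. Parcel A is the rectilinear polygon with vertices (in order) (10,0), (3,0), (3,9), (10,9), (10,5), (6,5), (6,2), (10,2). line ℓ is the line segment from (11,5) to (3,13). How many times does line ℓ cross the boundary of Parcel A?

2

The segment meets the boundary at (7,9), (10,6).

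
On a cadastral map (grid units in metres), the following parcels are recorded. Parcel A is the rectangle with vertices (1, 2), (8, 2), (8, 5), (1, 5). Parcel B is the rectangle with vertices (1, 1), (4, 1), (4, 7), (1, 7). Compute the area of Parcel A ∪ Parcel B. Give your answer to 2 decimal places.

30.00

By inclusion–exclusion:
Individual areas: |Parcel A| = 21, |Parcel B| = 18.
|Parcel A∩Parcel B|: x∈[1,4], y∈[2,5] → 3·3 = 9.
|Parcel A ∪ Parcel B| = 39 − 9 = 30.00.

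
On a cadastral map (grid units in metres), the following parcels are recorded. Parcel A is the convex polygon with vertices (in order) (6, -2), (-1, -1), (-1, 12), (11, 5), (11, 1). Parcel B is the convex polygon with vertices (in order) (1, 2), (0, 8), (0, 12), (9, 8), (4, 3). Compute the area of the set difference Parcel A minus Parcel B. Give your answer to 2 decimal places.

|Parcel A| = 115, |Parcel A∩Parcel B| = 40.1864.
|Parcel A ∖ Parcel B| = |Parcel A| − |Parcel A∩Parcel B| = 115 − 40.1864 = 74.81.

74.81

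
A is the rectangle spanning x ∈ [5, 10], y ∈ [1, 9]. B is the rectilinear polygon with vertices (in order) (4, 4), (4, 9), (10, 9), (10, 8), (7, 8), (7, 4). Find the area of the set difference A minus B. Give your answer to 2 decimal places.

27.00

|A| = 40, |A∩B| = 13.
|A ∖ B| = |A| − |A∩B| = 40 − 13 = 27.00.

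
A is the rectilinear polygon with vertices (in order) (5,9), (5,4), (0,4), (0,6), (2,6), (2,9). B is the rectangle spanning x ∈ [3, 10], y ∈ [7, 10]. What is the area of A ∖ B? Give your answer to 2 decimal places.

15.00

|A| = 19, |A∩B| = 4.
|A ∖ B| = |A| − |A∩B| = 19 − 4 = 15.00.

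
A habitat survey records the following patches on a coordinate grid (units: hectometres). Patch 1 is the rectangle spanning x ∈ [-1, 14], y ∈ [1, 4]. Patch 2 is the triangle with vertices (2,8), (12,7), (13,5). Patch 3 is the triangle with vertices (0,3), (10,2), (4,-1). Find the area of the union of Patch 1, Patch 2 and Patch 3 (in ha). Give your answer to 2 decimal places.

60.50

By inclusion–exclusion:
Individual areas: |Patch 1| = 45, |Patch 2| = 9.5, |Patch 3| = 18.
|Patch 1∩Patch 2| = 0.
|Patch 1∩Patch 3| = 12.
|Patch 2∩Patch 3| = 0.
|Patch 1∩Patch 2∩Patch 3| = 0.
|Patch 1 ∪ Patch 2 ∪ Patch 3| = 72.5 − 12 + 0 = 60.50.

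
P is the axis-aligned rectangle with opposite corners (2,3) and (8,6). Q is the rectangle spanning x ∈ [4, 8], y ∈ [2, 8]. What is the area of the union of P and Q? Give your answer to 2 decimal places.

30.00

By inclusion–exclusion:
Individual areas: |P| = 18, |Q| = 24.
|P∩Q|: x∈[4,8], y∈[3,6] → 4·3 = 12.
|P ∪ Q| = 42 − 12 = 30.00.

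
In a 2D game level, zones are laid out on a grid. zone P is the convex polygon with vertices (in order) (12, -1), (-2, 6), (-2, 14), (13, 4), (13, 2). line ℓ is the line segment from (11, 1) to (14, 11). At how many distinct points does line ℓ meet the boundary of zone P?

The segment meets the boundary at (12.083,4.611).

1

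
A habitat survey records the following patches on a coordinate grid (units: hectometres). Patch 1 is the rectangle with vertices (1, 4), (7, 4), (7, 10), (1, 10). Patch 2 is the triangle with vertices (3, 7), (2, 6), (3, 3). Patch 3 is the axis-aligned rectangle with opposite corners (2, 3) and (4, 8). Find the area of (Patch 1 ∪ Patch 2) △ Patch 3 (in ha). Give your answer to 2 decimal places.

29.83

|Patch 1 ∪ Patch 2| = 36.1667.
|(Patch 1 ∪ Patch 2) ∩ Patch 3| = 8.1667.
|(Patch 1 ∪ Patch 2) △ Patch 3| = 36.1667 + 10 − 16.3333 = 29.83.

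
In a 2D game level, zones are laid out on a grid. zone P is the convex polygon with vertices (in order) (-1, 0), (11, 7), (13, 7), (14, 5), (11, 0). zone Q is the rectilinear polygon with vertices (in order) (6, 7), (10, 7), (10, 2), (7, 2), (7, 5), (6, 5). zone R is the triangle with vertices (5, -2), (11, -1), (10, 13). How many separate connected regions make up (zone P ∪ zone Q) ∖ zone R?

2

(zone P ∪ zone Q) ∖ zone R splits into 2 disjoint pieces (area 19.5, area 14.6586).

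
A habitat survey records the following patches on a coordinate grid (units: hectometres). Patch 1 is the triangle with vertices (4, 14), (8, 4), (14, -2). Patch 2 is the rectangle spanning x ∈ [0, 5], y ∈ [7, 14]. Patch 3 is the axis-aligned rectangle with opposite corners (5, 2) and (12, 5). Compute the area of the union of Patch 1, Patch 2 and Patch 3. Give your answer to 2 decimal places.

By inclusion–exclusion:
Individual areas: |Patch 1| = 18, |Patch 2| = 35, |Patch 3| = 21.
|Patch 1∩Patch 2| = 0.45.
|Patch 1∩Patch 3| = 5.8875.
|Patch 2∩Patch 3| = 0 (no overlap).
|Patch 1∩Patch 2∩Patch 3| = 0.
|Patch 1 ∪ Patch 2 ∪ Patch 3| = 74 − 6.3375 + 0 = 67.66.

67.66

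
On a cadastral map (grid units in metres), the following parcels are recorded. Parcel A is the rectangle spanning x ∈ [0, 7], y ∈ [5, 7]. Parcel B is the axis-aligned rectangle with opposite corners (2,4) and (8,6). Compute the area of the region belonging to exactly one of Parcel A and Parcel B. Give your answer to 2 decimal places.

|Parcel A∩Parcel B|: x∈[2,7], y∈[5,6] → 5·1 = 5.
|Parcel A △ Parcel B| = |Parcel A| + |Parcel B| − 2·|Parcel A∩Parcel B| = 14 + 12 − 10 = 16.00.

16.00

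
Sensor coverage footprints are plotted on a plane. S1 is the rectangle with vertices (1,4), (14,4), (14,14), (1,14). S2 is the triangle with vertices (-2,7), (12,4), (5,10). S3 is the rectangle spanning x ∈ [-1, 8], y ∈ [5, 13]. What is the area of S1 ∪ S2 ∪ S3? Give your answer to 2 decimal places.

146.32

By inclusion–exclusion:
Individual areas: |S1| = 130, |S2| = 31.5, |S3| = 72.
|S1∩S2| = 28.6071.
|S1∩S3|: x∈[1,8], y∈[5,13] → 7·8 = 56.
|S2∩S3| = 25.9881.
|S1∩S2∩S3| = 23.4167.
|S1 ∪ S2 ∪ S3| = 233.5 − 110.5952 + 23.4167 = 146.32.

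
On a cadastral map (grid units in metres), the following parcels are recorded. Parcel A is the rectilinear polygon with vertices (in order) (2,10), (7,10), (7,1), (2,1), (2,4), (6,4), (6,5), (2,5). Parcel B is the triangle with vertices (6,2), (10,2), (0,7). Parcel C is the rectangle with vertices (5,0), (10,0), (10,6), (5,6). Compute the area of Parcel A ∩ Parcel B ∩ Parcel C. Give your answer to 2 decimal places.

3.33

The intersection is the polygon with vertices (6,2), (5,2.833), (5,4), (6,4), (7,3.5), (7,2).
By the shoelace formula its area is 3.33.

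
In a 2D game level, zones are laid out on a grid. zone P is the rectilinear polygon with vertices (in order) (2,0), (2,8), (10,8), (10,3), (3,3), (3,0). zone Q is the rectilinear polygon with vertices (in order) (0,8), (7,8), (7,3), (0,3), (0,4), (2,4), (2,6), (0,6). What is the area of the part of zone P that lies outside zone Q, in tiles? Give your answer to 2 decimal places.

18.00

|zone P| = 43, |zone P∩zone Q| = 25.
|zone P ∖ zone Q| = |zone P| − |zone P∩zone Q| = 43 − 25 = 18.00.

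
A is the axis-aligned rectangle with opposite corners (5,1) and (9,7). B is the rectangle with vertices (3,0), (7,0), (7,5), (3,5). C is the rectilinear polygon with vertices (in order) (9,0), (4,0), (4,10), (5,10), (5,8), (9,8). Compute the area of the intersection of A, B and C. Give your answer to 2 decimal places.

8.00

The intersection is the polygon with vertices (5,5), (7,5), (7,1), (5,1).
By the shoelace formula its area is 8.00.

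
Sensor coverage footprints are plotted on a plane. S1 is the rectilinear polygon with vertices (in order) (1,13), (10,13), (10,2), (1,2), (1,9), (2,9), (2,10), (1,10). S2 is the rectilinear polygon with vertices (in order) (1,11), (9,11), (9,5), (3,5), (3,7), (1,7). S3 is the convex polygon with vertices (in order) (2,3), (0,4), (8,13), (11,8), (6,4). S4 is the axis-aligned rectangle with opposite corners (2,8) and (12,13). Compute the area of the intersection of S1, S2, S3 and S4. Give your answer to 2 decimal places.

The intersection is the polygon with vertices (9,8), (3.556,8), (6.222,11), (9,11).
By the shoelace formula its area is 12.33.

12.33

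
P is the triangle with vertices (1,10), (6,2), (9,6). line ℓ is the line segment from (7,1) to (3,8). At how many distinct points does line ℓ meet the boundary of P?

1

The segment meets the boundary at (6.243,2.324).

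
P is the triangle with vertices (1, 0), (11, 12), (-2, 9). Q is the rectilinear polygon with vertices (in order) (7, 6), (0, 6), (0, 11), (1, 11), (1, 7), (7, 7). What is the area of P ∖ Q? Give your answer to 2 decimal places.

|P| = 63, |P∩Q| = 8.9936.
|P ∖ Q| = |P| − |P∩Q| = 63 − 8.9936 = 54.01.

54.01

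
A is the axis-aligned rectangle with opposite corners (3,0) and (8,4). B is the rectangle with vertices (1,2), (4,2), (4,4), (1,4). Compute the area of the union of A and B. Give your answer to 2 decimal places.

24.00

By inclusion–exclusion:
Individual areas: |A| = 20, |B| = 6.
|A∩B|: x∈[3,4], y∈[2,4] → 1·2 = 2.
|A ∪ B| = 26 − 2 = 24.00.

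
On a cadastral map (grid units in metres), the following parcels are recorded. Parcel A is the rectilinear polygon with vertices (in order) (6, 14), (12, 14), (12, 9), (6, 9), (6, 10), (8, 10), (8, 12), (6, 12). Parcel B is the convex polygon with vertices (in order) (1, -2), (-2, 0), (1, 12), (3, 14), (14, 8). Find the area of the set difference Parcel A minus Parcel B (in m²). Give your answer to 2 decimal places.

19.15

|Parcel A| = 26, |Parcel A∩Parcel B| = 6.8485.
|Parcel A ∖ Parcel B| = |Parcel A| − |Parcel A∩Parcel B| = 26 − 6.8485 = 19.15.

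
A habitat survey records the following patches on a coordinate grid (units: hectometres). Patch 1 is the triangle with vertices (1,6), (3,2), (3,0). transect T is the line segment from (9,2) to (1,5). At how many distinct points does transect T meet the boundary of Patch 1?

The segment meets the boundary at (1.381,4.857), (1.615,4.769).

2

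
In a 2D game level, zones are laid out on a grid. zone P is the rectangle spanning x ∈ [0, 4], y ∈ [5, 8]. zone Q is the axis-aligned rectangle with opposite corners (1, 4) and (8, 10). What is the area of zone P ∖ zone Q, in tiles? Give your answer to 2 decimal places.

|zone P∩zone Q|: x∈[1,4], y∈[5,8] → 3·3 = 9.
|zone P| = 12.
|zone P ∖ zone Q| = |zone P| − |zone P∩zone Q| = 12 − 9 = 3.00.

3.00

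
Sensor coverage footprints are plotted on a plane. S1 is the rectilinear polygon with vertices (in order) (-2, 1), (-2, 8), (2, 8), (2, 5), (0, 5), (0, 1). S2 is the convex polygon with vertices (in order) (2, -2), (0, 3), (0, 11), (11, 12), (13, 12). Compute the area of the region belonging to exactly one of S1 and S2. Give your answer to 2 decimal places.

|S1| = 20, |S2| = 94.5, |S1∩S2| = 6.
|S1 △ S2| = |S1| + |S2| − 2·|S1∩S2| = 20 + 94.5 − 12 = 102.50.

102.50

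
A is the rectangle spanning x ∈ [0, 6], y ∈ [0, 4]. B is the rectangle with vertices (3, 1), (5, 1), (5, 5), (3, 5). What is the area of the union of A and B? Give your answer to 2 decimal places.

26.00

By inclusion–exclusion:
Individual areas: |A| = 24, |B| = 8.
|A∩B|: x∈[3,5], y∈[1,4] → 2·3 = 6.
|A ∪ B| = 32 − 6 = 26.00.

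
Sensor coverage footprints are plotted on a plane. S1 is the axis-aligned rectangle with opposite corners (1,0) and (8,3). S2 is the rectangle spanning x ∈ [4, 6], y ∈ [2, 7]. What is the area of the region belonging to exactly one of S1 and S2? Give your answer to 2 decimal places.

|S1∩S2|: x∈[4,6], y∈[2,3] → 2·1 = 2.
|S1 △ S2| = |S1| + |S2| − 2·|S1∩S2| = 21 + 10 − 4 = 27.00.

27.00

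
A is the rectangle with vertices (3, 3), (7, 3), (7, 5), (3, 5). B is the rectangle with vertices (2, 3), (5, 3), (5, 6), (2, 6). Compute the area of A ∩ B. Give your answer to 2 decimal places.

|A∩B|: x∈[3,5], y∈[3,5] → 2·2 = 4.

4.00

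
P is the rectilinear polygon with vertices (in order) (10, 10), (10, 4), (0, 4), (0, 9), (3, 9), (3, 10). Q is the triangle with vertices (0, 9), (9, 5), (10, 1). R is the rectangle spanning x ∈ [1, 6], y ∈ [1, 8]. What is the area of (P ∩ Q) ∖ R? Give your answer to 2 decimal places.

|P ∩ Q| = 11.5.
|(P ∩ Q) ∩ R| = 5.9.
|(P ∩ Q) ∖ R| = 11.5 − 5.9 = 5.60.

5.60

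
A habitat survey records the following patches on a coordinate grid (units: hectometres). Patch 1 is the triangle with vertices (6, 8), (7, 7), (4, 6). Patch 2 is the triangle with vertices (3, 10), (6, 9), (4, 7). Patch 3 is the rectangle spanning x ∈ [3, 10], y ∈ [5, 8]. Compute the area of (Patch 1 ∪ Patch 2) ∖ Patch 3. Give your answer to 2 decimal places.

3.33

|Patch 1 ∪ Patch 2| = 6.
|(Patch 1 ∪ Patch 2) ∩ Patch 3| = 2.6667.
|(Patch 1 ∪ Patch 2) ∖ Patch 3| = 6 − 2.6667 = 3.33.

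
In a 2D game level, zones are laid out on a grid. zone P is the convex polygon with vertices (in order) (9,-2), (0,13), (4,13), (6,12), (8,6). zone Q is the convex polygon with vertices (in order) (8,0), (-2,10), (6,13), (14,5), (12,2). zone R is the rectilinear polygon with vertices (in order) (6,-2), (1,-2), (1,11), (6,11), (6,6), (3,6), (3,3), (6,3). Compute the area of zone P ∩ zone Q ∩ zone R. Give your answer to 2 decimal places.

16.50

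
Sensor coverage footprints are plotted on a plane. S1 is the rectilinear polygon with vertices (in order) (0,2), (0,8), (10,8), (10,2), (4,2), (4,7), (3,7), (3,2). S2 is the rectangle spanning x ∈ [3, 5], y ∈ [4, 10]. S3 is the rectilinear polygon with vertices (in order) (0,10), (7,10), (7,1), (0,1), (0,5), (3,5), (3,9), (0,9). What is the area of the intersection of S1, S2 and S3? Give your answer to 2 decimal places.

5.00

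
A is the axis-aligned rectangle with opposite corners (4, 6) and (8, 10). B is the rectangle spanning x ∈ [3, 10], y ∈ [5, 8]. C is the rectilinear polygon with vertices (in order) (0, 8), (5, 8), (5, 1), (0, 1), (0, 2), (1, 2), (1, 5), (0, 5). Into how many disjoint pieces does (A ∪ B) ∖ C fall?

(A ∪ B) ∖ C is a single connected region.

1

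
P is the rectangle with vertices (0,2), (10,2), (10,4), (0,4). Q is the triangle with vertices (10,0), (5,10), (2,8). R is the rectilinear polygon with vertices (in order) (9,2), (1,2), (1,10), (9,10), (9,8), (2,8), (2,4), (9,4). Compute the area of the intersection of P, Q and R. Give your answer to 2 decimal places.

The intersection is the polygon with vertices (9,2), (8,2), (6,4), (8,4).
By the shoelace formula its area is 3.00.

3.00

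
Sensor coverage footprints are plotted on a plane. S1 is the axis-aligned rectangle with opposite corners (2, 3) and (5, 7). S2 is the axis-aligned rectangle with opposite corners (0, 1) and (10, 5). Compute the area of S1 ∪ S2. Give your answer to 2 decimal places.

By inclusion–exclusion:
Individual areas: |S1| = 12, |S2| = 40.
|S1∩S2|: x∈[2,5], y∈[3,5] → 3·2 = 6.
|S1 ∪ S2| = 52 − 6 = 46.00.

46.00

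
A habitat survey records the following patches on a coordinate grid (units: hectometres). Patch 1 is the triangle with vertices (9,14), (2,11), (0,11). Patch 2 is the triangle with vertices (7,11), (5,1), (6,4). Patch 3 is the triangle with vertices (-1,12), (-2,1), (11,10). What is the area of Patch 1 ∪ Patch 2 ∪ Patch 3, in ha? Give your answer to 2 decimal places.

By inclusion–exclusion:
Individual areas: |Patch 1| = 3, |Patch 2| = 2, |Patch 3| = 67.
|Patch 1∩Patch 2| = 0.
|Patch 1∩Patch 3| = 0.8489.
|Patch 2∩Patch 3| = 0.5199.
|Patch 1∩Patch 2∩Patch 3| = 0.
|Patch 1 ∪ Patch 2 ∪ Patch 3| = 72 − 1.3688 + 0 = 70.63.

70.63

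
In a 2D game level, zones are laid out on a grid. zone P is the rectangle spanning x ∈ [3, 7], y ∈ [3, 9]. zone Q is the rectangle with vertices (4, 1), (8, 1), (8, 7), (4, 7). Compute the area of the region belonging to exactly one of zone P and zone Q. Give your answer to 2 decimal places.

24.00

|zone P∩zone Q|: x∈[4,7], y∈[3,7] → 3·4 = 12.
|zone P △ zone Q| = |zone P| + |zone Q| − 2·|zone P∩zone Q| = 24 + 24 − 24 = 24.00.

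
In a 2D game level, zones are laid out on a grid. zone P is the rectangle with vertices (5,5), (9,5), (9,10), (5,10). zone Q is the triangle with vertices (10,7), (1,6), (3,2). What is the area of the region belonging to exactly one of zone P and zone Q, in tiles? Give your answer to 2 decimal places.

|zone P| = 20, |zone Q| = 19, |zone P∩zone Q| = 5.5095.
|zone P △ zone Q| = |zone P| + |zone Q| − 2·|zone P∩zone Q| = 20 + 19 − 11.019 = 27.98.

27.98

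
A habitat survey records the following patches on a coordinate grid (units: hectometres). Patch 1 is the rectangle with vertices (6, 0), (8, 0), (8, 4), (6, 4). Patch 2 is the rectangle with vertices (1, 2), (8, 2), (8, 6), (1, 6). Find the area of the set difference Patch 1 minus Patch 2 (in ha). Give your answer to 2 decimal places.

|Patch 1∩Patch 2|: x∈[6,8], y∈[2,4] → 2·2 = 4.
|Patch 1| = 8.
|Patch 1 ∖ Patch 2| = |Patch 1| − |Patch 1∩Patch 2| = 8 − 4 = 4.00.

4.00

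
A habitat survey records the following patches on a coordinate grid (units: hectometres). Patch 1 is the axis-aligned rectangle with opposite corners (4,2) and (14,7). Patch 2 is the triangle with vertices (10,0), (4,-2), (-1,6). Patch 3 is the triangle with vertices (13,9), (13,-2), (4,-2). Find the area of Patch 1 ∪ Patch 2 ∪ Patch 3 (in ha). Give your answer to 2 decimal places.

100.65

By inclusion–exclusion:
Individual areas: |Patch 1| = 50, |Patch 2| = 29, |Patch 3| = 49.5.
|Patch 1∩Patch 2| = 1.4848.
|Patch 1∩Patch 3| = 18.4091.
|Patch 2∩Patch 3| = 7.9543.
|Patch 1∩Patch 2∩Patch 3| = 0.
|Patch 1 ∪ Patch 2 ∪ Patch 3| = 128.5 − 27.8482 + 0 = 100.65.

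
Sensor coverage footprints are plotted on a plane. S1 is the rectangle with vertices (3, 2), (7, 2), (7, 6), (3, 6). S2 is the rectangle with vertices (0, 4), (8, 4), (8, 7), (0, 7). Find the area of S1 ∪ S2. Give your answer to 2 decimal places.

By inclusion–exclusion:
Individual areas: |S1| = 16, |S2| = 24.
|S1∩S2|: x∈[3,7], y∈[4,6] → 4·2 = 8.
|S1 ∪ S2| = 40 − 8 = 32.00.

32.00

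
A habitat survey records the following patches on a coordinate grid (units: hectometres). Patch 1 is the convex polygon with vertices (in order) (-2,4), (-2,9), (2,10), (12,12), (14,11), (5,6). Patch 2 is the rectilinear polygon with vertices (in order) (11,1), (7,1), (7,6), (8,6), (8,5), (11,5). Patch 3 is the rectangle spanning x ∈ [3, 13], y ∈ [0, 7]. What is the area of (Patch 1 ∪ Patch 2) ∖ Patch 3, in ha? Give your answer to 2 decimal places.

56.03

|Patch 1 ∪ Patch 2| = 76.5.
|(Patch 1 ∪ Patch 2) ∩ Patch 3| = 20.4714.
|(Patch 1 ∪ Patch 2) ∖ Patch 3| = 76.5 − 20.4714 = 56.03.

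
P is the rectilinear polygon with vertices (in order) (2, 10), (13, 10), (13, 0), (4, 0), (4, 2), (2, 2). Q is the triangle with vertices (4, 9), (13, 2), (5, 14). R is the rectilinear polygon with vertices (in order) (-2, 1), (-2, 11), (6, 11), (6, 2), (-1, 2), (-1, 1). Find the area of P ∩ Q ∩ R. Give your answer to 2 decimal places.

3.46

The intersection is the polygon with vertices (4,9), (4.2,10), (6,10), (6,7.444).
By the shoelace formula its area is 3.46.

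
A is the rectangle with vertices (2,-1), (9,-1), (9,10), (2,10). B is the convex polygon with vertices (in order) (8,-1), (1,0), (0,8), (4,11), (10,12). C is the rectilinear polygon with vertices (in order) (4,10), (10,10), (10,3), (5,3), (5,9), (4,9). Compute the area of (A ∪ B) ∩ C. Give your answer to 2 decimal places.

The region (A ∪ B) ∩ C is the polygon with vertices (9,5.5), (9,3), (5,3), (5,9), (4,9), (4,10), (9.692,10).
By the shoelace formula its area is 30.56.

30.56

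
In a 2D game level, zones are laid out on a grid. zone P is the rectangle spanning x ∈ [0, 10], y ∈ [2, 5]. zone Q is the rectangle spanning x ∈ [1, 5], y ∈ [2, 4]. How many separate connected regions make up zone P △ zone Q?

zone P △ zone Q is a single connected region.

1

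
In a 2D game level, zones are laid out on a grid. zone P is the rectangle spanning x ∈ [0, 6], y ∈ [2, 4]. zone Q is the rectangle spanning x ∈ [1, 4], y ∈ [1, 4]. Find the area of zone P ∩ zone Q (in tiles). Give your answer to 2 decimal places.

|zone P∩zone Q|: x∈[1,4], y∈[2,4] → 3·2 = 6.

6.00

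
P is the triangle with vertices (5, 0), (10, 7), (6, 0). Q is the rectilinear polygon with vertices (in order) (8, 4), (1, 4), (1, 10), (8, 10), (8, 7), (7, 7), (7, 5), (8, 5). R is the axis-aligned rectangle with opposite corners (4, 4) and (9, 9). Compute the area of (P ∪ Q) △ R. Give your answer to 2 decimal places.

|P ∪ Q| = 43.4857.
|(P ∪ Q) ∩ R| = 18.4536.
|(P ∪ Q) △ R| = 43.4857 + 25 − 36.9071 = 31.58.

31.58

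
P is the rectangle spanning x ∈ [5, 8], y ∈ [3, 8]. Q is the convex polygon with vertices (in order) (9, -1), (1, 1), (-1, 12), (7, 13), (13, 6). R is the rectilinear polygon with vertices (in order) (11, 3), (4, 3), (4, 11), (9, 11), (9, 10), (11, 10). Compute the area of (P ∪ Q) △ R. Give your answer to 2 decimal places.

|P ∪ Q| = 134.
|(P ∪ Q) ∩ R| = 52.7619.
|(P ∪ Q) △ R| = 134 + 54 − 105.5238 = 82.48.

82.48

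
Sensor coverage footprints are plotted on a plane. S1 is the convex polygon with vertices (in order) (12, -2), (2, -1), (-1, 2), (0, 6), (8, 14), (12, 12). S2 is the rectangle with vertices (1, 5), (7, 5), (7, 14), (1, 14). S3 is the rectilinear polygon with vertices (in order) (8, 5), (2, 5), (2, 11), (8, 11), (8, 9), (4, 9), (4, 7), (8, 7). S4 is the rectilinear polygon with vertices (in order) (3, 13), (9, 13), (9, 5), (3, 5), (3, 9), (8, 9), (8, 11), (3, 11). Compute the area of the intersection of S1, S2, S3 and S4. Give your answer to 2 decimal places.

10.00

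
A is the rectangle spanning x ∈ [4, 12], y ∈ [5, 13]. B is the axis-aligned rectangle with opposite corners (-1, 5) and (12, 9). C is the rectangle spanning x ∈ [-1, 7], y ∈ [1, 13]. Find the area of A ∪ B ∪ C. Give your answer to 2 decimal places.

By inclusion–exclusion:
Individual areas: |A| = 64, |B| = 52, |C| = 96.
|A∩B|: x∈[4,12], y∈[5,9] → 8·4 = 32.
|A∩C|: x∈[4,7], y∈[5,13] → 3·8 = 24.
|B∩C|: x∈[-1,7], y∈[5,9] → 8·4 = 32.
|A∩B∩C| = 12.
|A ∪ B ∪ C| = 212 − 88 + 12 = 136.00.

136.00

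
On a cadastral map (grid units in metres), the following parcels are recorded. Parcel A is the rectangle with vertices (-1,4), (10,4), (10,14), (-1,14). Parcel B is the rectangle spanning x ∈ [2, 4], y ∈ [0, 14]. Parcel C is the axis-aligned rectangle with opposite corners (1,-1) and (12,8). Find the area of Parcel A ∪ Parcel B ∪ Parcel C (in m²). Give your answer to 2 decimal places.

By inclusion–exclusion:
Individual areas: |Parcel A| = 110, |Parcel B| = 28, |Parcel C| = 99.
|Parcel A∩Parcel B|: x∈[2,4], y∈[4,14] → 2·10 = 20.
|Parcel A∩Parcel C|: x∈[1,10], y∈[4,8] → 9·4 = 36.
|Parcel B∩Parcel C|: x∈[2,4], y∈[0,8] → 2·8 = 16.
|Parcel A∩Parcel B∩Parcel C| = 8.
|Parcel A ∪ Parcel B ∪ Parcel C| = 237 − 72 + 8 = 173.00.

173.00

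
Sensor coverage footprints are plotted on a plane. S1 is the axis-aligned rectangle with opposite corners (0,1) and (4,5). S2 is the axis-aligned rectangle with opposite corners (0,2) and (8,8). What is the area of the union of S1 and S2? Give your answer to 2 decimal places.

52.00

By inclusion–exclusion:
Individual areas: |S1| = 16, |S2| = 48.
|S1∩S2|: x∈[0,4], y∈[2,5] → 4·3 = 12.
|S1 ∪ S2| = 64 − 12 = 52.00.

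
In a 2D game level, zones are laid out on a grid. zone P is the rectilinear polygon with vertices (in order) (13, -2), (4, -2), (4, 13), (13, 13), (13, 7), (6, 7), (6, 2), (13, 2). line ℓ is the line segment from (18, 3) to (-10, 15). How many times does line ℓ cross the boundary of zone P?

2

The segment meets the boundary at (4,9), (8.667,7).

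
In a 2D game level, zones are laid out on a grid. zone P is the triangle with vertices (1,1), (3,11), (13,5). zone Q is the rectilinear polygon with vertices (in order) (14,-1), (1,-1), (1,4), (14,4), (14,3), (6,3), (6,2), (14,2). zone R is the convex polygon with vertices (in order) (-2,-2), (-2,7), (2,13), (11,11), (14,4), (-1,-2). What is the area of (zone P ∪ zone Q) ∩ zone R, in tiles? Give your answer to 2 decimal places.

73.07

|zone P ∪ zone Q| = 100.5667.
|(zone P ∪ zone Q) ∩ zone R| = 73.07.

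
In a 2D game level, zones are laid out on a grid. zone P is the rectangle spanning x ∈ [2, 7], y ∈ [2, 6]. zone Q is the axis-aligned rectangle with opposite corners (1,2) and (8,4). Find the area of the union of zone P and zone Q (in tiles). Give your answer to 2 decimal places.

24.00

By inclusion–exclusion:
Individual areas: |zone P| = 20, |zone Q| = 14.
|zone P∩zone Q|: x∈[2,7], y∈[2,4] → 5·2 = 10.
|zone P ∪ zone Q| = 34 − 10 = 24.00.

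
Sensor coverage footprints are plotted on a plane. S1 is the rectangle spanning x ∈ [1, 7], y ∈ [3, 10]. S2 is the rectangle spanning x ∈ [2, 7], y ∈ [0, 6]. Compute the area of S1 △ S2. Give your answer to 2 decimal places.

|S1∩S2|: x∈[2,7], y∈[3,6] → 5·3 = 15.
|S1 △ S2| = |S1| + |S2| − 2·|S1∩S2| = 42 + 30 − 30 = 42.00.

42.00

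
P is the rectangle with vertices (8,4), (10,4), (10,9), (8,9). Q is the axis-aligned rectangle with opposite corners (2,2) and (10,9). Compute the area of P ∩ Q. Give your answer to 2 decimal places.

10.00

|P∩Q|: x∈[8,10], y∈[4,9] → 2·5 = 10.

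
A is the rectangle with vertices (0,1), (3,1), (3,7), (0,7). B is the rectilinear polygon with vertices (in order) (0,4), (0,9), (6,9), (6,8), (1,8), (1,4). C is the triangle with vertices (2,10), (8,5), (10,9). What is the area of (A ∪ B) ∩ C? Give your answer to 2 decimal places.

The region (A ∪ B) ∩ C is the polygon with vertices (6,9), (6,8), (4.4,8), (3.2,9).
By the shoelace formula its area is 2.20.

2.20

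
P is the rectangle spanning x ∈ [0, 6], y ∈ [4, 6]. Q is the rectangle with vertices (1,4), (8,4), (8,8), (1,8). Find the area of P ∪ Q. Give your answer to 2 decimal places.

By inclusion–exclusion:
Individual areas: |P| = 12, |Q| = 28.
|P∩Q|: x∈[1,6], y∈[4,6] → 5·2 = 10.
|P ∪ Q| = 40 − 10 = 30.00.

30.00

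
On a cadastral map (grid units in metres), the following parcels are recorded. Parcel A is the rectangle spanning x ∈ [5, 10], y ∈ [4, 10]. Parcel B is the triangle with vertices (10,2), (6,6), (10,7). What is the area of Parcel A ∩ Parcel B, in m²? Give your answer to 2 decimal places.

The intersection is the polygon with vertices (10,4), (8,4), (6,6), (10,7).
By the shoelace formula its area is 8.00.

8.00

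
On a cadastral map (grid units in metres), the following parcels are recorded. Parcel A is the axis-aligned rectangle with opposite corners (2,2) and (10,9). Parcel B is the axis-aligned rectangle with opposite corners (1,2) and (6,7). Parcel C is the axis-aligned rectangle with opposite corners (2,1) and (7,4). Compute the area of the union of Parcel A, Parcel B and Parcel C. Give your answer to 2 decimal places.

66.00

By inclusion–exclusion:
Individual areas: |Parcel A| = 56, |Parcel B| = 25, |Parcel C| = 15.
|Parcel A∩Parcel B|: x∈[2,6], y∈[2,7] → 4·5 = 20.
|Parcel A∩Parcel C|: x∈[2,7], y∈[2,4] → 5·2 = 10.
|Parcel B∩Parcel C|: x∈[2,6], y∈[2,4] → 4·2 = 8.
|Parcel A∩Parcel B∩Parcel C| = 8.
|Parcel A ∪ Parcel B ∪ Parcel C| = 96 − 38 + 8 = 66.00.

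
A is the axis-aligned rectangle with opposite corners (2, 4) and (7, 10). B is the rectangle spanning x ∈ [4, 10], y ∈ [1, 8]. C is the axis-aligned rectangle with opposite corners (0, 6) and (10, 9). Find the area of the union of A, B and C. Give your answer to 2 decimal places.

69.00

By inclusion–exclusion:
Individual areas: |A| = 30, |B| = 42, |C| = 30.
|A∩B|: x∈[4,7], y∈[4,8] → 3·4 = 12.
|A∩C|: x∈[2,7], y∈[6,9] → 5·3 = 15.
|B∩C|: x∈[4,10], y∈[6,8] → 6·2 = 12.
|A∩B∩C| = 6.
|A ∪ B ∪ C| = 102 − 39 + 6 = 69.00.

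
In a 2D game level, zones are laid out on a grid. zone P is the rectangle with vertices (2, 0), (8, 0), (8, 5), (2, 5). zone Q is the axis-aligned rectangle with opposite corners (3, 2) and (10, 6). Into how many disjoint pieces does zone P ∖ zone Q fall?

1

zone P ∖ zone Q is a single connected region.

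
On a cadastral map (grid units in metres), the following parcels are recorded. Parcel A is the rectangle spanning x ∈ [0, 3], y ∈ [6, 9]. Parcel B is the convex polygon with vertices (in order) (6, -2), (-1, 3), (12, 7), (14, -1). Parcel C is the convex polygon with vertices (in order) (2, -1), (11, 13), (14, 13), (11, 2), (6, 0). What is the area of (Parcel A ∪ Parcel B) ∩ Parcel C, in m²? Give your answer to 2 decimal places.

37.16

The region (Parcel A ∪ Parcel B) ∩ Parcel C is the polygon with vertices (12,7), (12.174,6.304), (11,2), (6,0), (3.926,-0.518), (2.818,0.273), (5.945,5.137).
By the shoelace formula its area is 37.16.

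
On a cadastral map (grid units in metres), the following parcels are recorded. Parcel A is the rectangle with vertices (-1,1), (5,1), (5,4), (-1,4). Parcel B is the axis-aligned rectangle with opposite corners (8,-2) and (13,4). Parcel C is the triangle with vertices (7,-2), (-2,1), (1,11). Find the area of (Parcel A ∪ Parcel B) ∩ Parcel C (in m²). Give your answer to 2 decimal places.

17.36

The region (Parcel A ∪ Parcel B) ∩ Parcel C is the polygon with vertices (5,1), (-1,1), (-1,4), (4.231,4), (5,2.333).
By the shoelace formula its area is 17.36.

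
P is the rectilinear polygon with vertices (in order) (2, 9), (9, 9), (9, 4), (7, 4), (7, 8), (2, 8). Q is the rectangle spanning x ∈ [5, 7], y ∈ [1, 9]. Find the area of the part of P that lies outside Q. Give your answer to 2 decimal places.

|P| = 15, |P∩Q| = 2.
|P ∖ Q| = |P| − |P∩Q| = 15 − 2 = 13.00.

13.00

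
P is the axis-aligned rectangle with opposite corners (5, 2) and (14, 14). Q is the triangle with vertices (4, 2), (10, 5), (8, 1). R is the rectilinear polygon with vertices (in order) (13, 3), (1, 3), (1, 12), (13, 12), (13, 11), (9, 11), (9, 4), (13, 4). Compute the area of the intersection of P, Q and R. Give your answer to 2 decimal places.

2.50

The intersection is the polygon with vertices (9,4.5), (9,4), (9.5,4), (9,3), (6,3).
By the shoelace formula its area is 2.50.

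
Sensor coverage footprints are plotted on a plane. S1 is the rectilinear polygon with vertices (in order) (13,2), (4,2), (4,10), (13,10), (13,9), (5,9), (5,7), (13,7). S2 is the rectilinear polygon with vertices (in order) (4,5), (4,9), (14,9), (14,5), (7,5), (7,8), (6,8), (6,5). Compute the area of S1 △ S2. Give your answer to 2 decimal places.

|S1| = 56, |S2| = 37, |S1∩S2| = 18.
|S1 △ S2| = |S1| + |S2| − 2·|S1∩S2| = 56 + 37 − 36 = 57.00.

57.00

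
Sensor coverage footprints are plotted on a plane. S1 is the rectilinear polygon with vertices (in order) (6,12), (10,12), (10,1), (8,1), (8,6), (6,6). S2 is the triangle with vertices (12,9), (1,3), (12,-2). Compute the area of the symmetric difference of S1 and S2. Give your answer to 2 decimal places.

67.82

|S1| = 34, |S2| = 60.5, |S1∩S2| = 13.3409.
|S1 △ S2| = |S1| + |S2| − 2·|S1∩S2| = 34 + 60.5 − 26.6818 = 67.82.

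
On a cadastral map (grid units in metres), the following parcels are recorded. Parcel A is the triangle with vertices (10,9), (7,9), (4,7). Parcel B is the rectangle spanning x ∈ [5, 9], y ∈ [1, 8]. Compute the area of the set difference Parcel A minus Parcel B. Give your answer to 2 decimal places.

2.42

|Parcel A| = 3, |Parcel A∩Parcel B| = 0.5833.
|Parcel A ∖ Parcel B| = |Parcel A| − |Parcel A∩Parcel B| = 3 − 0.5833 = 2.42.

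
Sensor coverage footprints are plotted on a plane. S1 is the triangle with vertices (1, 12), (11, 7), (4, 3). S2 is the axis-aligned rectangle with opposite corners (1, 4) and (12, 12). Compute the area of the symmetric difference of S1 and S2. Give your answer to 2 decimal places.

52.58

|S1| = 37.5, |S2| = 88, |S1∩S2| = 36.4583.
|S1 △ S2| = |S1| + |S2| − 2·|S1∩S2| = 37.5 + 88 − 72.9167 = 52.58.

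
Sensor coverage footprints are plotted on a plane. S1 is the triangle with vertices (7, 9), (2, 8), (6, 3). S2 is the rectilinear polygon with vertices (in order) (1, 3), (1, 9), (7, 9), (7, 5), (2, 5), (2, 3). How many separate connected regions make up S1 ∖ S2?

1

S1 ∖ S2 is a single connected region.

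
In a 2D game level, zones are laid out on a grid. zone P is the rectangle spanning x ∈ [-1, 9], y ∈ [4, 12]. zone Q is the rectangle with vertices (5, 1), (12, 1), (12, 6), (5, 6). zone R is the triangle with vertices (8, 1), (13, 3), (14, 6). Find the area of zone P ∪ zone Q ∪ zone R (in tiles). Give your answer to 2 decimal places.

110.03

By inclusion–exclusion:
Individual areas: |zone P| = 80, |zone Q| = 35, |zone R| = 6.5.
|zone P∩zone Q|: x∈[5,9], y∈[4,6] → 4·2 = 8.
|zone P∩zone R| = 0.
|zone Q∩zone R| = 3.4667.
|zone P∩zone Q∩zone R| = 0.
|zone P ∪ zone Q ∪ zone R| = 121.5 − 11.4667 + 0 = 110.03.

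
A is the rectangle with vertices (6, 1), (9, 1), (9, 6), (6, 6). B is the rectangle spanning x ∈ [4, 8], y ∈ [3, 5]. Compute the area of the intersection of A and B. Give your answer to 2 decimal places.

|A∩B|: x∈[6,8], y∈[3,5] → 2·2 = 4.

4.00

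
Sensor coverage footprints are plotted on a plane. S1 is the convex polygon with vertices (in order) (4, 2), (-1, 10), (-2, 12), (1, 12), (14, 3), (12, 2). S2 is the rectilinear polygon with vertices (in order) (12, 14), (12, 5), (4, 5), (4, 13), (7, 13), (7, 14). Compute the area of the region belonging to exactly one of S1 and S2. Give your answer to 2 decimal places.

105.49

|S1| = 71.5, |S2| = 69, |S1∩S2| = 17.5043.
|S1 △ S2| = |S1| + |S2| − 2·|S1∩S2| = 71.5 + 69 − 35.0085 = 105.49.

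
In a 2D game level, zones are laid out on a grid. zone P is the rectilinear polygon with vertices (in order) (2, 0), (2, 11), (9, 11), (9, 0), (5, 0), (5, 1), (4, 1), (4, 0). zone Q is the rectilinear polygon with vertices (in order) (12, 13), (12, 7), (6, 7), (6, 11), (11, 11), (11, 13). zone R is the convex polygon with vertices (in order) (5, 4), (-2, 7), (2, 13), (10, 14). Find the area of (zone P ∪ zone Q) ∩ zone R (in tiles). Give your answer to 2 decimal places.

The region (zone P ∪ zone Q) ∩ zone R is the polygon with vertices (6,11), (8.5,11), (5,4), (2,5.286), (2,11).
By the shoelace formula its area is 31.32.

31.32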